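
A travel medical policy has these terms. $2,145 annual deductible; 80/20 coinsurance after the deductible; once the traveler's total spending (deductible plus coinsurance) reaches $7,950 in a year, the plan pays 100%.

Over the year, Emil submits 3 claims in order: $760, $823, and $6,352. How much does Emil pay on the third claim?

#1 ($760): all of it applies to the deductible. Traveler owes $760 (running OOP $760).
#2 ($823): all of it applies to the deductible. Cost to traveler: $823. OOP to date $1,583.
#3 ($6,352): $562 to deductible, leaving $5,790; 20% of $5,790 = $1,158. Traveler owes $1,720 (running OOP $3,303).

$1,720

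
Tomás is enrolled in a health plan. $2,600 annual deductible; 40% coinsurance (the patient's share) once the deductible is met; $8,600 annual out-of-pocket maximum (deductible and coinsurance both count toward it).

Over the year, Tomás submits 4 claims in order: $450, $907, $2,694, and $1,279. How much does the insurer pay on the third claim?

Claim 1 ($450): fully absorbed by the deductible. Cost to patient: $450. OOP to date $450. Insurer: $450 − $450 = $0.
Claim 2 ($907): all of it applies to the deductible. Patient pays $907; OOP now $1,357. Plan pays $907 − $907 = $0.
Claim 3 ($2,694): deductible takes $1,243, $1,451 remains; patient's 40% is $580.40. Cost to patient: $1,823.40. OOP to date $3,180.40. Insurer: $2,694 − $1,823.40 = $870.60.

$870.60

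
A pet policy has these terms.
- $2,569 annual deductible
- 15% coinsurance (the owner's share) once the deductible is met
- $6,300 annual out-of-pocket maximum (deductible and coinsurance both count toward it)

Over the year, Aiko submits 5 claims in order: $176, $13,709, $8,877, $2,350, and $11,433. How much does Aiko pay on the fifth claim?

Claim 1 ($176): all of it applies to the deductible. Cost to owner: $176. OOP to date $176.
Claim 2 ($13,709): $2,393 finishes the deductible; $11,316 goes to coinsurance; 15% of $11,316 = $1,697.40. Owner owes $4,090.40 (running OOP $4,266.40).
Claim 3 ($8,877): 15% coinsurance on $8,877 = $1,331.55. Owner pays $1,331.55; OOP now $5,597.95.
Claim 4 ($2,350): deductible already satisfied, so owner's share is 15% × $2,350 = $352.50. Owner pays $352.50; OOP now $5,950.45.
Claim 5 ($11,433): 15% coinsurance on $11,433 = $1,714.95. That would push OOP to $7,665.40, over the $6,300 cap, so owner pays $6,300 − $5,950.45 = $349.55.

$349.55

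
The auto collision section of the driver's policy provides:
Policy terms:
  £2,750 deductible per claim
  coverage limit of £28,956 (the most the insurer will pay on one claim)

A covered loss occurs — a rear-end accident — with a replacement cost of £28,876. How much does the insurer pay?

After the deductible, £28,876 − £2,750 = £26,126 remains.
£26,126 ≤ £28,956, so the limit doesn't bind; insurer pays £26,126.

£26,126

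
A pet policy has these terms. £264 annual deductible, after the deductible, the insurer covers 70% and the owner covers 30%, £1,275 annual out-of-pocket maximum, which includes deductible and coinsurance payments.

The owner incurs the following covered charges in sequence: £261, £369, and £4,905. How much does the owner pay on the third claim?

#1 (£261): all of it applies to the deductible. Cost to owner: £261. OOP to date £261.
#2 (£369): £3 finishes the deductible; £366 goes to coinsurance; coinsurance £366 × 30% = £109.80. Owner pays £112.80; OOP now £373.80.
#3 (£4,905): 30% coinsurance on £4,905 = £1,471.50. OOP would hit £1,845.30 > £1,275, so the cap limits the owner to £1,275 − £373.80 = £901.20.

£901.20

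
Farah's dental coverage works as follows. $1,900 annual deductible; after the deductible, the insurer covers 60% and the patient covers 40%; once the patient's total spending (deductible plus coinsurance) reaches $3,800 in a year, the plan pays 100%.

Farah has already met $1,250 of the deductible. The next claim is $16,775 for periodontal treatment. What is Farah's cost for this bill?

$2,550

Deductible still to meet: $1,900 − $1,250 = $650.
The remaining $16,125 (= $16,775 − $650) moves to coinsurance.
Coinsurance: $16,125 × 40% = $6,450.
Patient responsibility before any cap: $650 + $6,450 = $7,100.
Year-to-date out-of-pocket would reach $1,250 + $7,100 = $8,350, above the $3,800 maximum, so the patient pays only $3,800 − $1,250 = $2,550.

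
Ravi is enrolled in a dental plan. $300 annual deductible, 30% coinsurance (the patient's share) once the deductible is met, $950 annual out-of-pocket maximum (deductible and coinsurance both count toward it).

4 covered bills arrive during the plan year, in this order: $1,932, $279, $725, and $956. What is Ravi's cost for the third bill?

Claim 1 — $1,932: deductible takes $300, $1,632 remains; patient's 30% is $489.60. Patient owes $789.60 (running OOP $789.60).
Claim 2 — $279: deductible already satisfied, so patient's share is 30% × $279 = $83.70. Cost to patient: $83.70. OOP to date $873.30.
Claim 3 — $725: deductible met; 30% of $725 = $217.50. OOP would hit $1,090.80 > $950, so the cap limits the patient to $950 − $873.30 = $76.70.

$76.70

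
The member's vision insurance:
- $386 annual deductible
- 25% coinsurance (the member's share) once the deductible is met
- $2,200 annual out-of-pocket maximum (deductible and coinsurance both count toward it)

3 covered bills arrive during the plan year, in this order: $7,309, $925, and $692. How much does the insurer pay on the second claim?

Claim 1 ($7,309): $386 to deductible, leaving $6,923; coinsurance $6,923 × 25% = $1,730.75. Cost to member: $2,116.75. OOP to date $2,116.75. Insurer: $7,309 − $2,116.75 = $5,192.25.
Claim 2 ($925): deductible met; 25% of $925 = $231.25. That would push OOP to $2,348, over the $2,200 cap, so member pays $2,200 − $2,116.75 = $83.25. Insurer: $925 − $83.25 = $841.75.

$841.75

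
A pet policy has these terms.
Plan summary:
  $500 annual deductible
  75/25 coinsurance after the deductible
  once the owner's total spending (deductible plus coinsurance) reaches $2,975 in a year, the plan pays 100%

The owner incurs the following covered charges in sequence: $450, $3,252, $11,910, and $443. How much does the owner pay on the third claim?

Bill 1, $450: all of it applies to the deductible. Cost to owner: $450. OOP to date $450.
Bill 2, $3,252: deductible takes $50, $3,202 remains; 25% of $3,202 = $800.50. Owner owes $850.50 (running OOP $1,300.50).
Bill 3, $11,910: deductible already satisfied, so owner's share is 25% × $11,910 = $2,977.50. That would push OOP to $4,278, over the $2,975 cap, so owner pays $2,975 − $1,300.50 = $1,674.50.

$1,674.50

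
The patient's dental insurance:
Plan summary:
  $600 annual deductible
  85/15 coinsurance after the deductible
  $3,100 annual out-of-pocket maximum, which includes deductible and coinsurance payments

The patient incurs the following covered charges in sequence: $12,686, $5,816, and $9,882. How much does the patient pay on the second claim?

Bill 1, $12,686: $600 finishes the deductible; $12,086 goes to coinsurance; 15% of $12,086 = $1,812.90. Cost to patient: $2,412.90. OOP to date $2,412.90.
Bill 2, $5,816: deductible already satisfied, so patient's share is 15% × $5,816 = $872.40. OOP would hit $3,285.30 > $3,100, so the cap limits the patient to $3,100 − $2,412.90 = $687.10.

$687.10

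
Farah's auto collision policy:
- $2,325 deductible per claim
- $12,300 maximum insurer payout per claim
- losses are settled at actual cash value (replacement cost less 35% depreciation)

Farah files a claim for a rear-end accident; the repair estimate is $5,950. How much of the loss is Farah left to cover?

$4,407.50

Actual cash value after 35% depreciation: $5,950 × 65% = $3,867.50.
Subtract the deductible: $3,867.50 − $2,325 = $1,542.50.
$1,542.50 is within the $12,300 limit, so the insurer pays $1,542.50.
Driver's share is the uncovered remainder: $5,950 − $1,542.50 = $4,407.50.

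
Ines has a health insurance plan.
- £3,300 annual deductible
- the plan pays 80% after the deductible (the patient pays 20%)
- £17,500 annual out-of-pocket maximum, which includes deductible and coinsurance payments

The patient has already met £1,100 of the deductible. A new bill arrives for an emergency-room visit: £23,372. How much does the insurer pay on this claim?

£16,937.60

£1,100 of the £3,300 deductible is already met, leaving £2,200.
That leaves £23,372 − £2,200 = £21,172 for coinsurance.
Coinsurance: £21,172 × 20% = £4,234.40.
So the patient owes £2,200 + £4,234.40 = £6,434.40 before any cap.
Year-to-date out-of-pocket becomes £1,100 + £6,434.40 = £7,534.40, still under the £17,500 maximum, so no cap applies.
Insurer pays the balance: £23,372 − £6,434.40 = £16,937.60.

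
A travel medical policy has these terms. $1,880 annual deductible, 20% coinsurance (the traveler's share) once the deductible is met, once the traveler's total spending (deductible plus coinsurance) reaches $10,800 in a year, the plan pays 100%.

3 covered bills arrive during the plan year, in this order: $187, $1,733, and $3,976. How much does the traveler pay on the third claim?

Bill 1, $187: all of it applies to the deductible. Traveler owes $187 (running OOP $187).
Bill 2, $1,733: deductible takes $1,693, $40 remains; traveler's 20% is $8. Traveler owes $1,701 (running OOP $1,888).
Bill 3, $3,976: 20% coinsurance on $3,976 = $795.20. Traveler owes $795.20 (running OOP $2,683.20).

$795.20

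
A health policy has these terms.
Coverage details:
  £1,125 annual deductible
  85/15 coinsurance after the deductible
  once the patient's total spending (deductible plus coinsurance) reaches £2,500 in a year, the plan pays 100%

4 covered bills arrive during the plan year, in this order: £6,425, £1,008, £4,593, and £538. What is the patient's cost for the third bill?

£428.80

#1 (£6,425): deductible takes £1,125, £5,300 remains; 15% of £5,300 = £795. Patient pays £1,920; OOP now £1,920.
#2 (£1,008): deductible met; 15% of £1,008 = £151.20. Cost to patient: £151.20. OOP to date £2,071.20.
#3 (£4,593): 15% coinsurance on £4,593 = £688.95. That would push OOP to £2,760.15, over the £2,500 cap, so patient pays £2,500 − £2,071.20 = £428.80.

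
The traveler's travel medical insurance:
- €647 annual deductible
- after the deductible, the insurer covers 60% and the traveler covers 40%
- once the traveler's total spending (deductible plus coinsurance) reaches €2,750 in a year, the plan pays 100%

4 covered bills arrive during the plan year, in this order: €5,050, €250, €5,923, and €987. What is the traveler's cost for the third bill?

#1 (€5,050): deductible takes €647, €4,403 remains; traveler's 40% is €1,761.20. Traveler owes €2,408.20 (running OOP €2,408.20).
#2 (€250): deductible already satisfied, so traveler's share is 40% × €250 = €100. Traveler pays €100; OOP now €2,508.20.
#3 (€5,923): deductible already satisfied, so traveler's share is 40% × €5,923 = €2,369.20. That would push OOP to €4,877.40, over the €2,750 cap, so traveler pays €2,750 − €2,508.20 = €241.80.

€241.80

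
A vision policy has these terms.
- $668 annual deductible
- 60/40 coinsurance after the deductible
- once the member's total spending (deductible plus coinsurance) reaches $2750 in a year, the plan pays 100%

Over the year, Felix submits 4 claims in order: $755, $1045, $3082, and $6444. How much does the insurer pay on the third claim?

Bill 1, $755: $668 finishes the deductible; $87 goes to coinsurance; member's 40% is $34.80. Member pays $702.80; OOP now $702.80. Plan pays $755 − $702.80 = $52.20.
Bill 2, $1045: deductible met; 40% of $1045 = $418. Cost to member: $418. OOP to date $1120.80. Plan pays $1045 − $418 = $627.
Bill 3, $3082: 40% coinsurance on $3082 = $1232.80. Member owes $1232.80 (running OOP $2353.60). Plan pays $3082 − $1232.80 = $1849.20.

$1849.20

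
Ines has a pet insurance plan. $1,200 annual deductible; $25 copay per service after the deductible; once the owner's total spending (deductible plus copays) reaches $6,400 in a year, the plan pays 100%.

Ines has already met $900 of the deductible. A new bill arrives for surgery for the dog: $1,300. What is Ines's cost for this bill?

$325

Deductible still to meet: $1,200 − $900 = $300.
After the $300 deductible portion, $1,300 − $300 = $1,000 is subject to the copay.
Copay on this service: $25.
So the owner owes $300 + $25 = $325 before any cap.
Total out-of-pocket so far would be $900 + $325 = $1,225, below the $6,400 cap — no reduction.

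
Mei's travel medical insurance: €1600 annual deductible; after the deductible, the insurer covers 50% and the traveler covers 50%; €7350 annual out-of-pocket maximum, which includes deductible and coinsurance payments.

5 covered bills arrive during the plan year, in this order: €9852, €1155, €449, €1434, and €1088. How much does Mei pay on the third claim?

Claim 1 (€9852): deductible takes €1600, €8252 remains; traveler's 50% is €4126. Traveler pays €5726; OOP now €5726.
Claim 2 (€1155): deductible already satisfied, so traveler's share is 50% × €1155 = €577.50. Cost to traveler: €577.50. OOP to date €6303.50.
Claim 3 (€449): 50% coinsurance on €449 = €224.50. Traveler pays €224.50; OOP now €6528.

€224.50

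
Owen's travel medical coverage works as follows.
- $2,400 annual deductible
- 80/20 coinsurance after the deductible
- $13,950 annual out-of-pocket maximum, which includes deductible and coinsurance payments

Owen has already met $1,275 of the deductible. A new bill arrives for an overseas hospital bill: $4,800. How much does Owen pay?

Remaining deductible: $2,400 − $1,275 = $1,125.
After the $1,125 deductible portion, $4,800 − $1,125 = $3,675 is subject to coinsurance.
Coinsurance: $3,675 × 20% = $735.
Traveler responsibility before any cap: $1,125 + $735 = $1,860.
Cumulative spending $1,275 + $1,860 = $3,135 stays under the $13,950 maximum.

$1,860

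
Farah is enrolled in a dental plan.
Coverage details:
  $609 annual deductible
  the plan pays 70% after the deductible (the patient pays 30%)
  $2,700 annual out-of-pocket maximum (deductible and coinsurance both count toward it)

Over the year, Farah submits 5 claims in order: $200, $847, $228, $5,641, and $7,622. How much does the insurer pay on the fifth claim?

Bill 1, $200: fully absorbed by the deductible. Patient owes $200 (running OOP $200). Insurer: $200 − $200 = $0.
Bill 2, $847: $409 finishes the deductible; $438 goes to coinsurance; 30% of $438 = $131.40. Patient owes $540.40 (running OOP $740.40). Insurer: $847 − $540.40 = $306.60.
Bill 3, $228: deductible met; 30% of $228 = $68.40. Patient owes $68.40 (running OOP $808.80). Insurer: $228 − $68.40 = $159.60.
Bill 4, $5,641: deductible met; 30% of $5,641 = $1,692.30. Patient owes $1,692.30 (running OOP $2,501.10). Plan pays $5,641 − $1,692.30 = $3,948.70.
Bill 5, $7,622: deductible already satisfied, so patient's share is 30% × $7,622 = $2,286.60. Adding that to $2,501.10 gives $4,787.70, past the $2,700 cap; patient pays only $2,700 − $2,501.10 = $198.90. Insurer: $7,622 − $198.90 = $7,423.10.

$7,423.10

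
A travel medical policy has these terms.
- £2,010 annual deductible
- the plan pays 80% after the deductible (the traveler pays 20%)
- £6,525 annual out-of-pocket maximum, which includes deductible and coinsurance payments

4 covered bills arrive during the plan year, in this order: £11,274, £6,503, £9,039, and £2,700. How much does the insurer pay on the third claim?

#1 (£11,274): deductible takes £2,010, £9,264 remains; traveler's 20% is £1,852.80. Traveler pays £3,862.80; OOP now £3,862.80. Plan pays £11,274 − £3,862.80 = £7,411.20.
#2 (£6,503): 20% coinsurance on £6,503 = £1,300.60. Traveler owes £1,300.60 (running OOP £5,163.40). Plan pays £6,503 − £1,300.60 = £5,202.40.
#3 (£9,039): deductible already satisfied, so traveler's share is 20% × £9,039 = £1,807.80. Adding that to £5,163.40 gives £6,971.20, past the £6,525 cap; traveler pays only £6,525 − £5,163.40 = £1,361.60. Plan pays £9,039 − £1,361.60 = £7,677.40.

£7,677.40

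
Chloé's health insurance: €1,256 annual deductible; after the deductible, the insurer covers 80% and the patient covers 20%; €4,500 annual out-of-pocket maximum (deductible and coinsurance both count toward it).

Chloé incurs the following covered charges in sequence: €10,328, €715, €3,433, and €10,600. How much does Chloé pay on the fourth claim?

Claim 1 — €10,328: €1,256 finishes the deductible; €9,072 goes to coinsurance; coinsurance €9,072 × 20% = €1,814.40. Patient owes €3,070.40 (running OOP €3,070.40).
Claim 2 — €715: deductible already satisfied, so patient's share is 20% × €715 = €143. Cost to patient: €143. OOP to date €3,213.40.
Claim 3 — €3,433: 20% coinsurance on €3,433 = €686.60. Patient owes €686.60 (running OOP €3,900).
Claim 4 — €10,600: deductible already satisfied, so patient's share is 20% × €10,600 = €2,120. That would push OOP to €6,020, over the €4,500 cap, so patient pays €4,500 − €3,900 = €600.

€600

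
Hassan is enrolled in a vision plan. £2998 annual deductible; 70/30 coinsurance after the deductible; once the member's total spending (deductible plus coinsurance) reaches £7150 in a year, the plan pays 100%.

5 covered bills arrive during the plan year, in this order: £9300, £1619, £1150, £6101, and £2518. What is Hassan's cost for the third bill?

£345

#1 (£9300): £2998 to deductible, leaving £6302; 30% of £6302 = £1890.60. Member owes £4888.60 (running OOP £4888.60).
#2 (£1619): 30% coinsurance on £1619 = £485.70. Cost to member: £485.70. OOP to date £5374.30.
#3 (£1150): deductible met; 30% of £1150 = £345. Cost to member: £345. OOP to date £5719.30.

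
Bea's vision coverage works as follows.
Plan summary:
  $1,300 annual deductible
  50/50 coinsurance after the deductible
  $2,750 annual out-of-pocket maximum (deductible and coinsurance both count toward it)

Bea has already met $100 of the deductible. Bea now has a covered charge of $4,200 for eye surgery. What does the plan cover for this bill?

$1,550

$100 of the $1,300 deductible is already met, leaving $1,200.
That leaves $4,200 − $1,200 = $3,000 for coinsurance.
Member's 50% share of $3,000 is $1,500.
That puts the member's cost at $1,200 + $1,500 = $2,700 before any cap.
That would bring total out-of-pocket to $2,800, past the $2,750 cap. The member is capped at $2,750 − $100 = $2,650 on this claim.
Insurer pays the balance: $4,200 − $2,650 = $1,550.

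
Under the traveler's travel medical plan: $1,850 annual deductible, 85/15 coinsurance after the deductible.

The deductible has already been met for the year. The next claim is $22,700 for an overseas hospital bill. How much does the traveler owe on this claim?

$3,405

The deductible is already satisfied, so the full bill goes to coinsurance.
Traveler's 15% share of $22,700 is $3,405.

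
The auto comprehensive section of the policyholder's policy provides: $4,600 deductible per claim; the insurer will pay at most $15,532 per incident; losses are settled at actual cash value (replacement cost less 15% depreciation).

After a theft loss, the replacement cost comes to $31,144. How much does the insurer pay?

$15,532

At 15% depreciation, ACV = $31,144 − $4,671.60 = $26,472.40.
Subtract the deductible: $26,472.40 − $4,600 = $21,872.40.
$21,872.40 exceeds the $15,532 limit, so the insurer pays the limit: $15,532.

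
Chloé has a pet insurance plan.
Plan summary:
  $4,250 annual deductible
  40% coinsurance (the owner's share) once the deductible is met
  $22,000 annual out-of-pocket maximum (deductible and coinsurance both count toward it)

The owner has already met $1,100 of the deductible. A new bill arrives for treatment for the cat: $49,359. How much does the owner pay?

$20,900

Deductible still to meet: $4,250 − $1,100 = $3,150.
After the $3,150 deductible portion, $49,359 − $3,150 = $46,209 is subject to coinsurance.
40% of $46,209 = $18,483.60 falls to the owner.
So the owner owes $3,150 + $18,483.60 = $21,633.60 before any cap.
Adding $21,633.60 to the $1,100 already spent would give $22,733.60, which exceeds the $22,000 cap; the owner pays just $22,000 − $1,100 = $20,900.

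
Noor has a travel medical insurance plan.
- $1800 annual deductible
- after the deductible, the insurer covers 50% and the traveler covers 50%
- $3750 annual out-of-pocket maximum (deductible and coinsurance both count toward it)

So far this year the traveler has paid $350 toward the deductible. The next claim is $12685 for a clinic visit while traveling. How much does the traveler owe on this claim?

$3400

Remaining deductible: $1800 − $350 = $1450.
After the $1450 deductible portion, $12685 − $1450 = $11235 is subject to coinsurance.
Traveler's 50% share of $11235 is $5617.50.
That puts the traveler's cost at $1450 + $5617.50 = $7067.50 before any cap.
Year-to-date out-of-pocket would reach $350 + $7067.50 = $7417.50, above the $3750 maximum, so the traveler pays only $3750 − $350 = $3400.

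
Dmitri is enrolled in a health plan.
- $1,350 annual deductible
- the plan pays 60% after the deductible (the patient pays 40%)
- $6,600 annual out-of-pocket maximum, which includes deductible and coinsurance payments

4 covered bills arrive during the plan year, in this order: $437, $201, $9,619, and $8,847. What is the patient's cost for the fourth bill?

#1 ($437): entire amount goes to the deductible. Patient pays $437; OOP now $437.
#2 ($201): all of it applies to the deductible. Patient pays $201; OOP now $638.
#3 ($9,619): $712 finishes the deductible; $8,907 goes to coinsurance; patient's 40% is $3,562.80. Patient pays $4,274.80; OOP now $4,912.80.
#4 ($8,847): 40% coinsurance on $8,847 = $3,538.80. OOP would hit $8,451.60 > $6,600, so the cap limits the patient to $6,600 − $4,912.80 = $1,687.20.

$1,687.20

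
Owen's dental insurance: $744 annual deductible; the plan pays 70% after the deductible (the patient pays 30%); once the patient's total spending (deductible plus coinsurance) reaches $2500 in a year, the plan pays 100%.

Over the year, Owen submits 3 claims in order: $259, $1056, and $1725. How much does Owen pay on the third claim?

#1 ($259): all of it applies to the deductible. Patient pays $259; OOP now $259.
#2 ($1056): deductible takes $485, $571 remains; patient's 30% is $171.30. Patient owes $656.30 (running OOP $915.30).
#3 ($1725): 30% coinsurance on $1725 = $517.50. Cost to patient: $517.50. OOP to date $1432.80.

$517.50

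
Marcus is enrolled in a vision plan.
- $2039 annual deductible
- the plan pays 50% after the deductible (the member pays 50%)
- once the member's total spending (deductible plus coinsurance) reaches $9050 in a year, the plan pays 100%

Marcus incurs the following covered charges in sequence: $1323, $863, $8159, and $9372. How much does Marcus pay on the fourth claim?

#1 ($1323): entire amount goes to the deductible. Cost to member: $1323. OOP to date $1323.
#2 ($863): deductible takes $716, $147 remains; coinsurance $147 × 50% = $73.50. Member owes $789.50 (running OOP $2112.50).
#3 ($8159): 50% coinsurance on $8159 = $4079.50. Member owes $4079.50 (running OOP $6192).
#4 ($9372): 50% coinsurance on $9372 = $4686. OOP would hit $10878 > $9050, so the cap limits the member to $9050 − $6192 = $2858.

$2858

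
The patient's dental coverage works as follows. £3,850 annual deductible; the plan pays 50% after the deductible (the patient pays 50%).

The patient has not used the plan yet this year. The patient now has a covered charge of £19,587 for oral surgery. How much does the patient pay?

£11,718.50

Deductible not yet touched, so the first £3,850 of the bill goes to the deductible.
After the £3,850 deductible portion, £19,587 − £3,850 = £15,737 is subject to coinsurance.
50% of £15,737 = £7,868.50 falls to the patient.
That puts the patient's cost at £3,850 + £7,868.50 = £11,718.50.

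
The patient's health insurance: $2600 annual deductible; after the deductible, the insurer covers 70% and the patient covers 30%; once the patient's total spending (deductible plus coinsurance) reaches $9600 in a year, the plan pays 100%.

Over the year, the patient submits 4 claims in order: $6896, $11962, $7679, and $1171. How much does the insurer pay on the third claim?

Claim 1 — $6896: deductible takes $2600, $4296 remains; coinsurance $4296 × 30% = $1288.80. Patient owes $3888.80 (running OOP $3888.80). Insurer: $6896 − $3888.80 = $3007.20.
Claim 2 — $11962: 30% coinsurance on $11962 = $3588.60. Cost to patient: $3588.60. OOP to date $7477.40. Plan pays $11962 − $3588.60 = $8373.40.
Claim 3 — $7679: deductible already satisfied, so patient's share is 30% × $7679 = $2303.70. That would push OOP to $9781.10, over the $9600 cap, so patient pays $9600 − $7477.40 = $2122.60. Plan pays $7679 − $2122.60 = $5556.40.

$5556.40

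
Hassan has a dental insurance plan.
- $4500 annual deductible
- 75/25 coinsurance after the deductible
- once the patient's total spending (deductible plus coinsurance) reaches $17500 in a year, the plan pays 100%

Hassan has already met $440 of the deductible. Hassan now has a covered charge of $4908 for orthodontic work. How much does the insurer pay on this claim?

Remaining deductible: $4500 − $440 = $4060.
That leaves $4908 − $4060 = $848 for coinsurance.
Patient's 25% share of $848 is $212.
That puts the patient's cost at $4060 + $212 = $4272 before any cap.
Total out-of-pocket so far would be $440 + $4272 = $4712, below the $17500 cap — no reduction.
Insurer pays the balance: $4908 − $4272 = $636.

$636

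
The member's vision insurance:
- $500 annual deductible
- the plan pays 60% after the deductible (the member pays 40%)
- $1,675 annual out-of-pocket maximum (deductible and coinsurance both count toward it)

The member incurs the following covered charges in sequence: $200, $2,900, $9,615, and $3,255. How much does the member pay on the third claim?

$135

Claim 1 — $200: fully absorbed by the deductible. Cost to member: $200. OOP to date $200.
Claim 2 — $2,900: $300 finishes the deductible; $2,600 goes to coinsurance; member's 40% is $1,040. Member owes $1,340 (running OOP $1,540).
Claim 3 — $9,615: 40% coinsurance on $9,615 = $3,846. OOP would hit $5,386 > $1,675, so the cap limits the member to $1,675 − $1,540 = $135.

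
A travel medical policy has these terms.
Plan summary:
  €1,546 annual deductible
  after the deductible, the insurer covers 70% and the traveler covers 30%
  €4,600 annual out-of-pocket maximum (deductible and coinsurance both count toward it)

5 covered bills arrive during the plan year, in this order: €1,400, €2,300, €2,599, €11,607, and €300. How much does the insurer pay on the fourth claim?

Claim 1 — €1,400: entire amount goes to the deductible. Traveler pays €1,400; OOP now €1,400. Plan pays €1,400 − €1,400 = €0.
Claim 2 — €2,300: €146 to deductible, leaving €2,154; traveler's 30% is €646.20. Traveler owes €792.20 (running OOP €2,192.20). Plan pays €2,300 − €792.20 = €1,507.80.
Claim 3 — €2,599: deductible met; 30% of €2,599 = €779.70. Cost to traveler: €779.70. OOP to date €2,971.90. Insurer: €2,599 − €779.70 = €1,819.30.
Claim 4 — €11,607: deductible met; 30% of €11,607 = €3,482.10. OOP would hit €6,454 > €4,600, so the cap limits the traveler to €4,600 − €2,971.90 = €1,628.10. Insurer: €11,607 − €1,628.10 = €9,978.90.

€9,978.90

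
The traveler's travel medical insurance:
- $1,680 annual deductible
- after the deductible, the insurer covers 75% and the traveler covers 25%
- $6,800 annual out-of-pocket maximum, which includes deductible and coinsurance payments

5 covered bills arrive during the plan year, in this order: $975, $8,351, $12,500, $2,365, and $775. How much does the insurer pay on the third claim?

$9,375

#1 ($975): fully absorbed by the deductible. Traveler pays $975; OOP now $975. Plan pays $975 − $975 = $0.
#2 ($8,351): deductible takes $705, $7,646 remains; 25% of $7,646 = $1,911.50. Traveler pays $2,616.50; OOP now $3,591.50. Plan pays $8,351 − $2,616.50 = $5,734.50.
#3 ($12,500): 25% coinsurance on $12,500 = $3,125. Traveler owes $3,125 (running OOP $6,716.50). Plan pays $12,500 − $3,125 = $9,375.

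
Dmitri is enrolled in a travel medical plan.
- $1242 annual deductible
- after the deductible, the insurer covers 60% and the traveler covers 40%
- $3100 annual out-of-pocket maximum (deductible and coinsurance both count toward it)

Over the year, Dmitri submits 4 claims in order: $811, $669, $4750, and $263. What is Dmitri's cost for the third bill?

$1762.80

Bill 1, $811: fully absorbed by the deductible. Cost to traveler: $811. OOP to date $811.
Bill 2, $669: $431 to deductible, leaving $238; traveler's 40% is $95.20. Cost to traveler: $526.20. OOP to date $1337.20.
Bill 3, $4750: deductible met; 40% of $4750 = $1900. That would push OOP to $3237.20, over the $3100 cap, so traveler pays $3100 − $1337.20 = $1762.80.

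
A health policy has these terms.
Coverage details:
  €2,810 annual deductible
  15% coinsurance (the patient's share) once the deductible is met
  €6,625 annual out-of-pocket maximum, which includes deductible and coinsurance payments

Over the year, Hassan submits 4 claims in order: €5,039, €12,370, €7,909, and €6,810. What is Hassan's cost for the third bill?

€1,186.35

Bill 1, €5,039: €2,810 to deductible, leaving €2,229; coinsurance €2,229 × 15% = €334.35. Patient pays €3,144.35; OOP now €3,144.35.
Bill 2, €12,370: 15% coinsurance on €12,370 = €1,855.50. Cost to patient: €1,855.50. OOP to date €4,999.85.
Bill 3, €7,909: deductible already satisfied, so patient's share is 15% × €7,909 = €1,186.35. Cost to patient: €1,186.35. OOP to date €6,186.20.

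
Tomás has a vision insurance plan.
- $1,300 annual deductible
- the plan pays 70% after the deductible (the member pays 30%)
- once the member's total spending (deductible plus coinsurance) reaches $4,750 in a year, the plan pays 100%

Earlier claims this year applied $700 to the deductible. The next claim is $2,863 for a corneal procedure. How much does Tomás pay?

$700 of the $1,300 deductible is already met, leaving $600.
The remaining $2,263 (= $2,863 − $600) moves to coinsurance.
30% of $2,263 = $678.90 falls to the member.
Member responsibility before any cap: $600 + $678.90 = $1,278.90.
Year-to-date out-of-pocket becomes $700 + $1,278.90 = $1,978.90, still under the $4,750 maximum, so no cap applies.

$1,278.90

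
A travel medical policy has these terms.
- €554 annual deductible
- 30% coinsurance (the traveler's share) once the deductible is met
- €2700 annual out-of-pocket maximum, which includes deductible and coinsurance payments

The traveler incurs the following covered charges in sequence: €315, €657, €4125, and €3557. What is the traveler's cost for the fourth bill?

€783.10

Claim 1 (€315): fully absorbed by the deductible. Cost to traveler: €315. OOP to date €315.
Claim 2 (€657): €239 to deductible, leaving €418; traveler's 30% is €125.40. Traveler owes €364.40 (running OOP €679.40).
Claim 3 (€4125): deductible already satisfied, so traveler's share is 30% × €4125 = €1237.50. Traveler owes €1237.50 (running OOP €1916.90).
Claim 4 (€3557): 30% coinsurance on €3557 = €1067.10. Adding that to €1916.90 gives €2984, past the €2700 cap; traveler pays only €2700 − €1916.90 = €783.10.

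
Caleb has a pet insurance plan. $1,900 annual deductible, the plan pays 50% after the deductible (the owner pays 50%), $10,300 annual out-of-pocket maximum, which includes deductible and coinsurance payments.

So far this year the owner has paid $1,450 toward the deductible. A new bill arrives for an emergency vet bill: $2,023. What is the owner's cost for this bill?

$1,236.50

$1,450 of the $1,900 deductible is already met, leaving $450.
The remaining $1,573 (= $2,023 − $450) moves to coinsurance.
Owner's 50% share of $1,573 is $786.50.
That puts the owner's cost at $450 + $786.50 = $1,236.50 before any cap.
Cumulative spending $1,450 + $1,236.50 = $2,686.50 stays under the $10,300 maximum.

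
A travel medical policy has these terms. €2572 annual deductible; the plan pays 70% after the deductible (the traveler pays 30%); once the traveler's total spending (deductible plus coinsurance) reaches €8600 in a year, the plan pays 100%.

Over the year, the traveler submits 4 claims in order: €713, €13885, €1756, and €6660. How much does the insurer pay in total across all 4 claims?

Claim 1 (€713): all of it applies to the deductible. Traveler owes €713 (running OOP €713). Plan pays €713 − €713 = €0.
Claim 2 (€13885): deductible takes €1859, €12026 remains; coinsurance €12026 × 30% = €3607.80. Traveler owes €5466.80 (running OOP €6179.80). Insurer: €13885 − €5466.80 = €8418.20.
Claim 3 (€1756): deductible already satisfied, so traveler's share is 30% × €1756 = €526.80. Traveler pays €526.80; OOP now €6706.60. Insurer: €1756 − €526.80 = €1229.20.
Claim 4 (€6660): 30% coinsurance on €6660 = €1998. That would push OOP to €8704.60, over the €8600 cap, so traveler pays €8600 − €6706.60 = €1893.40. Insurer: €6660 − €1893.40 = €4766.60.
Insurer total = bills − traveler's total = €23014 − €8600 = €14414.

€14414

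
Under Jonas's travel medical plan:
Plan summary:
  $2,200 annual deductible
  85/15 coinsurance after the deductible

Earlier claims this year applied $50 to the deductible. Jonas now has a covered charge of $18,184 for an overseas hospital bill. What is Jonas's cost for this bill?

Remaining deductible: $2,200 − $50 = $2,150.
That leaves $18,184 − $2,150 = $16,034 for coinsurance.
15% of $16,034 = $2,405.10 falls to the traveler.
So the traveler owes $2,150 + $2,405.10 = $4,555.10.

$4,555.10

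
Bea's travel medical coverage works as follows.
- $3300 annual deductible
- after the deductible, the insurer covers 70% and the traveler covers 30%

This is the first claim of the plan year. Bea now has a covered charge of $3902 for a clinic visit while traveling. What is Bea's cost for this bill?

$3480.60

Nothing has been paid toward the $3300 deductible, so the first $3300 of this charge is applied there.
That leaves $3902 − $3300 = $602 for coinsurance.
30% of $602 = $180.60 falls to the traveler.
That puts the traveler's cost at $3300 + $180.60 = $3480.60.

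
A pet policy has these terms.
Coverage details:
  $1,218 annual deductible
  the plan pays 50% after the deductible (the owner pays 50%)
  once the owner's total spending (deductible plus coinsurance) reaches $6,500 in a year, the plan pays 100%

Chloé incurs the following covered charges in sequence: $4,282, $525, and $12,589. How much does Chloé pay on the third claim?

Claim 1 ($4,282): $1,218 finishes the deductible; $3,064 goes to coinsurance; owner's 50% is $1,532. Cost to owner: $2,750. OOP to date $2,750.
Claim 2 ($525): deductible met; 50% of $525 = $262.50. Owner pays $262.50; OOP now $3,012.50.
Claim 3 ($12,589): 50% coinsurance on $12,589 = $6,294.50. OOP would hit $9,307 > $6,500, so the cap limits the owner to $6,500 − $3,012.50 = $3,487.50.

$3,487.50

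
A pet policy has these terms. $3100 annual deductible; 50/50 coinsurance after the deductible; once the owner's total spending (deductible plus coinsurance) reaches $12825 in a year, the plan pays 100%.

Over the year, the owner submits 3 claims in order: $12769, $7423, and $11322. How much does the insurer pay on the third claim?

Claim 1 ($12769): $3100 finishes the deductible; $9669 goes to coinsurance; coinsurance $9669 × 50% = $4834.50. Owner pays $7934.50; OOP now $7934.50. Plan pays $12769 − $7934.50 = $4834.50.
Claim 2 ($7423): deductible already satisfied, so owner's share is 50% × $7423 = $3711.50. Owner owes $3711.50 (running OOP $11646). Insurer: $7423 − $3711.50 = $3711.50.
Claim 3 ($11322): deductible met; 50% of $11322 = $5661. That would push OOP to $17307, over the $12825 cap, so owner pays $12825 − $11646 = $1179. Plan pays $11322 − $1179 = $10143.

$10143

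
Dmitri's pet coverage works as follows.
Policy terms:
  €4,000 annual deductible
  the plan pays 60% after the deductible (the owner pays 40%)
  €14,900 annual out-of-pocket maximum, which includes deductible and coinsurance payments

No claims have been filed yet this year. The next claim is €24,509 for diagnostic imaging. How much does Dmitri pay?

€12,203.60

Nothing has been paid toward the €4,000 deductible, so the first €4,000 of this charge is applied there.
The remaining €20,509 (= €24,509 − €4,000) moves to coinsurance.
40% of €20,509 = €8,203.60 falls to the owner.
That puts the owner's cost at €4,000 + €8,203.60 = €12,203.60 before any cap.
Cumulative spending €0 + €12,203.60 = €12,203.60 stays under the €14,900 maximum.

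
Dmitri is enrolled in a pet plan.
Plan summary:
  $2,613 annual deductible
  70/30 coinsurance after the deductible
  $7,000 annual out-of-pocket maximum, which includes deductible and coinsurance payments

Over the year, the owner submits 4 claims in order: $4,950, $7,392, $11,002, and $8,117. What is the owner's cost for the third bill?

Claim 1 — $4,950: $2,613 to deductible, leaving $2,337; owner's 30% is $701.10. Owner owes $3,314.10 (running OOP $3,314.10).
Claim 2 — $7,392: deductible already satisfied, so owner's share is 30% × $7,392 = $2,217.60. Cost to owner: $2,217.60. OOP to date $5,531.70.
Claim 3 — $11,002: 30% coinsurance on $11,002 = $3,300.60. That would push OOP to $8,832.30, over the $7,000 cap, so owner pays $7,000 − $5,531.70 = $1,468.30.

$1,468.30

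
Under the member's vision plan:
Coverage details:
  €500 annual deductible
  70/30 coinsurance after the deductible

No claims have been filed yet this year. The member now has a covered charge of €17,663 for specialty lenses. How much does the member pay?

Deductible not yet touched, so the first €500 of the bill goes to the deductible.
After the €500 deductible portion, €17,663 − €500 = €17,163 is subject to coinsurance.
Coinsurance: €17,163 × 30% = €5,148.90.
So the member owes €500 + €5,148.90 = €5,648.90.

€5,648.90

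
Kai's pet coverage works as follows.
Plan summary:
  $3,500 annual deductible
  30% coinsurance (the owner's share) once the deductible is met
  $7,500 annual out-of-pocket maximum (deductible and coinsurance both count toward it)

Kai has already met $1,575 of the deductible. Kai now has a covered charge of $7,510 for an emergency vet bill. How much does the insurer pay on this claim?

$1,575 of the $3,500 deductible is already met, leaving $1,925.
That leaves $7,510 − $1,925 = $5,585 for coinsurance.
Owner's 30% share of $5,585 is $1,675.50.
So the owner owes $1,925 + $1,675.50 = $3,600.50 before any cap.
Total out-of-pocket so far would be $1,575 + $3,600.50 = $5,175.50, below the $7,500 cap — no reduction.
Insurer pays the balance: $7,510 − $3,600.50 = $3,909.50.

$3,909.50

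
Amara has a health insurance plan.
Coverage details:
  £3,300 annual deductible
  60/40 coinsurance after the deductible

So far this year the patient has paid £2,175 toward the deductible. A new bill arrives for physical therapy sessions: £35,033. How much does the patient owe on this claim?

£14,688.20

Deductible still to meet: £3,300 − £2,175 = £1,125.
The remaining £33,908 (= £35,033 − £1,125) moves to coinsurance.
Coinsurance: £33,908 × 40% = £13,563.20.
So the patient owes £1,125 + £13,563.20 = £14,688.20.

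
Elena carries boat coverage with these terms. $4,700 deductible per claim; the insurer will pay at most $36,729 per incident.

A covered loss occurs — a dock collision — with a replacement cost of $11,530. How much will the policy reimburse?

$6,830

Subtract the deductible: $11,530 − $4,700 = $6,830.
That's under the $36,729 cap, so the insurer reimburses the full $6,830.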